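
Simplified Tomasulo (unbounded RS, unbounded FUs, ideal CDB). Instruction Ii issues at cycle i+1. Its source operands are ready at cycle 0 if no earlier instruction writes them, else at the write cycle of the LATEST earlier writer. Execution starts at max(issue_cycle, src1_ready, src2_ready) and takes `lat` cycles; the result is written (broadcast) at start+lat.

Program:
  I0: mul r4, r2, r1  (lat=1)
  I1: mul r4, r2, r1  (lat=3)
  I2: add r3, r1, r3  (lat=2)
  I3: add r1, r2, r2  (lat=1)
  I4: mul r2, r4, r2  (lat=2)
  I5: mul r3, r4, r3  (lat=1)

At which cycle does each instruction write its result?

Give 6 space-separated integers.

I0 mul r4: issue@1 deps=(None,None) exec_start@1 write@2
I1 mul r4: issue@2 deps=(None,None) exec_start@2 write@5
I2 add r3: issue@3 deps=(None,None) exec_start@3 write@5
I3 add r1: issue@4 deps=(None,None) exec_start@4 write@5
I4 mul r2: issue@5 deps=(1,None) exec_start@5 write@7
I5 mul r3: issue@6 deps=(1,2) exec_start@6 write@7

Answer: 2 5 5 5 7 7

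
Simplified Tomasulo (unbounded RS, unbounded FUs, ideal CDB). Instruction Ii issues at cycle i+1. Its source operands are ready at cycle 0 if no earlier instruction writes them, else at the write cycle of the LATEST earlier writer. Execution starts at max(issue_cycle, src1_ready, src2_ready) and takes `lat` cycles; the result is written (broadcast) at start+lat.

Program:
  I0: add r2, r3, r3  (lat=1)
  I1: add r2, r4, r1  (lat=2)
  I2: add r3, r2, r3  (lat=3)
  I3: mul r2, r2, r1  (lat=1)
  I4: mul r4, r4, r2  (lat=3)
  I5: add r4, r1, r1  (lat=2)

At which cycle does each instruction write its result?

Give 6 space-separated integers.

I0 add r2: issue@1 deps=(None,None) exec_start@1 write@2
I1 add r2: issue@2 deps=(None,None) exec_start@2 write@4
I2 add r3: issue@3 deps=(1,None) exec_start@4 write@7
I3 mul r2: issue@4 deps=(1,None) exec_start@4 write@5
I4 mul r4: issue@5 deps=(None,3) exec_start@5 write@8
I5 add r4: issue@6 deps=(None,None) exec_start@6 write@8

Answer: 2 4 7 5 8 8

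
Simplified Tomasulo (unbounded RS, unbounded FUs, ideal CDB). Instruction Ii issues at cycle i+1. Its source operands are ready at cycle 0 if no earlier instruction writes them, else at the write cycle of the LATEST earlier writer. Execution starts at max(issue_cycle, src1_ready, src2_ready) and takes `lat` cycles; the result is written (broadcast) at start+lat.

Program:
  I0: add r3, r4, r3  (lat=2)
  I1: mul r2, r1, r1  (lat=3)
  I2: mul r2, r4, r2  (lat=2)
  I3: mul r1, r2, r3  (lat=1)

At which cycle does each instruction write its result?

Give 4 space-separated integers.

I0 add r3: issue@1 deps=(None,None) exec_start@1 write@3
I1 mul r2: issue@2 deps=(None,None) exec_start@2 write@5
I2 mul r2: issue@3 deps=(None,1) exec_start@5 write@7
I3 mul r1: issue@4 deps=(2,0) exec_start@7 write@8

Answer: 3 5 7 8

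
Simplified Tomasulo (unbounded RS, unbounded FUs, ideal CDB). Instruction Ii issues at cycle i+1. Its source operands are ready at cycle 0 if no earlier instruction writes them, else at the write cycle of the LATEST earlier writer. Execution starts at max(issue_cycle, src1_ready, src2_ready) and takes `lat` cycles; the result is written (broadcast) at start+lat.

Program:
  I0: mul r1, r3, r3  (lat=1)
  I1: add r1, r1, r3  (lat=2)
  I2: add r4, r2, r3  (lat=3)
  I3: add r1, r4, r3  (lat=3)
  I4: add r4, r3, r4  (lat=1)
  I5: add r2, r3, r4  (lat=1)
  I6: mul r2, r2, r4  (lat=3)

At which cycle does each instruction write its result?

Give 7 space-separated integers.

Answer: 2 4 6 9 7 8 11

Derivation:
I0 mul r1: issue@1 deps=(None,None) exec_start@1 write@2
I1 add r1: issue@2 deps=(0,None) exec_start@2 write@4
I2 add r4: issue@3 deps=(None,None) exec_start@3 write@6
I3 add r1: issue@4 deps=(2,None) exec_start@6 write@9
I4 add r4: issue@5 deps=(None,2) exec_start@6 write@7
I5 add r2: issue@6 deps=(None,4) exec_start@7 write@8
I6 mul r2: issue@7 deps=(5,4) exec_start@8 write@11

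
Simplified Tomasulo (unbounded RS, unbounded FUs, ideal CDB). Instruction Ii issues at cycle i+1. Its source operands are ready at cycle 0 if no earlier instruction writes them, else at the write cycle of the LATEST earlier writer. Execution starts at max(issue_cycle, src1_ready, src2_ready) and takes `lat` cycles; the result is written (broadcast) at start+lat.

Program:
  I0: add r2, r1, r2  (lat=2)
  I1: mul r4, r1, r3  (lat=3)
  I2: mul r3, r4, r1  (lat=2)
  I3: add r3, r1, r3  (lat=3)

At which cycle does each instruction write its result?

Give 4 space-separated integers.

I0 add r2: issue@1 deps=(None,None) exec_start@1 write@3
I1 mul r4: issue@2 deps=(None,None) exec_start@2 write@5
I2 mul r3: issue@3 deps=(1,None) exec_start@5 write@7
I3 add r3: issue@4 deps=(None,2) exec_start@7 write@10

Answer: 3 5 7 10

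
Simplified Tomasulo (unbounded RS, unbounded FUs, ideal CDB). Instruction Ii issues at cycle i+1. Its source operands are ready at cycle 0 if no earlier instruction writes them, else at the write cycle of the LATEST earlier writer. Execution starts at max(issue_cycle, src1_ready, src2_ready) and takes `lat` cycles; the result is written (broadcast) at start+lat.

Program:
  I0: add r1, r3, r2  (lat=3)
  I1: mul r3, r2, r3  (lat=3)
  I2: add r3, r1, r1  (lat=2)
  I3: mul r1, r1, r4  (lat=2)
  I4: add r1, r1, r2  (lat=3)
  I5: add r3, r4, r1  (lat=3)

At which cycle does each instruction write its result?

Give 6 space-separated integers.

Answer: 4 5 6 6 9 12

Derivation:
I0 add r1: issue@1 deps=(None,None) exec_start@1 write@4
I1 mul r3: issue@2 deps=(None,None) exec_start@2 write@5
I2 add r3: issue@3 deps=(0,0) exec_start@4 write@6
I3 mul r1: issue@4 deps=(0,None) exec_start@4 write@6
I4 add r1: issue@5 deps=(3,None) exec_start@6 write@9
I5 add r3: issue@6 deps=(None,4) exec_start@9 write@12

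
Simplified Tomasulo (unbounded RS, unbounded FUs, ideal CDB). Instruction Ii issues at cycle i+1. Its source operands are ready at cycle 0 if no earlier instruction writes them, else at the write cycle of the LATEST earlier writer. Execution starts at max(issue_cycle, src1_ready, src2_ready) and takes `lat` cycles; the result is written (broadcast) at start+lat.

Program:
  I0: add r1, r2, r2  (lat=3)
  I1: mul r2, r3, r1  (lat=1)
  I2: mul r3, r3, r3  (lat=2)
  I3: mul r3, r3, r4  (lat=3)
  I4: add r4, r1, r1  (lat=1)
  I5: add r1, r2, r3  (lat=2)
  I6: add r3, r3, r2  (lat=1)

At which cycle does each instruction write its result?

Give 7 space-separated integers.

I0 add r1: issue@1 deps=(None,None) exec_start@1 write@4
I1 mul r2: issue@2 deps=(None,0) exec_start@4 write@5
I2 mul r3: issue@3 deps=(None,None) exec_start@3 write@5
I3 mul r3: issue@4 deps=(2,None) exec_start@5 write@8
I4 add r4: issue@5 deps=(0,0) exec_start@5 write@6
I5 add r1: issue@6 deps=(1,3) exec_start@8 write@10
I6 add r3: issue@7 deps=(3,1) exec_start@8 write@9

Answer: 4 5 5 8 6 10 9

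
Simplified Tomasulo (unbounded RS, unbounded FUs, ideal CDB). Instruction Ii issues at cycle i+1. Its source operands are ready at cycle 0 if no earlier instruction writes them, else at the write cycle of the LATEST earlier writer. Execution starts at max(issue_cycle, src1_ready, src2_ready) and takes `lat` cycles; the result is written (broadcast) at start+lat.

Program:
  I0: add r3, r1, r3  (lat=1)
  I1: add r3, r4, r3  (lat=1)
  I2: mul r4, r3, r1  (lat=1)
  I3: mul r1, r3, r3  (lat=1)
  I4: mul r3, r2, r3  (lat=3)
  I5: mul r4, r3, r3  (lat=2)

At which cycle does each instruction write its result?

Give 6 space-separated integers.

I0 add r3: issue@1 deps=(None,None) exec_start@1 write@2
I1 add r3: issue@2 deps=(None,0) exec_start@2 write@3
I2 mul r4: issue@3 deps=(1,None) exec_start@3 write@4
I3 mul r1: issue@4 deps=(1,1) exec_start@4 write@5
I4 mul r3: issue@5 deps=(None,1) exec_start@5 write@8
I5 mul r4: issue@6 deps=(4,4) exec_start@8 write@10

Answer: 2 3 4 5 8 10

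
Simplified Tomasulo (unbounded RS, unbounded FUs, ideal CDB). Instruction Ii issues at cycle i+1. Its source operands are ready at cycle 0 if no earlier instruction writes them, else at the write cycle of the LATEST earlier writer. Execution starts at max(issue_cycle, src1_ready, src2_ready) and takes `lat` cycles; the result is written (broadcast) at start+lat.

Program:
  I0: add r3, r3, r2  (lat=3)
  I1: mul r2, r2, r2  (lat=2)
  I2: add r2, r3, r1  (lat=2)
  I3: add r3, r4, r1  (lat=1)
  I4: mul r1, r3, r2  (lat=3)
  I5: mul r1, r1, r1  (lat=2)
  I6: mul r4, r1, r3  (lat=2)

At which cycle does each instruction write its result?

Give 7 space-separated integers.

Answer: 4 4 6 5 9 11 13

Derivation:
I0 add r3: issue@1 deps=(None,None) exec_start@1 write@4
I1 mul r2: issue@2 deps=(None,None) exec_start@2 write@4
I2 add r2: issue@3 deps=(0,None) exec_start@4 write@6
I3 add r3: issue@4 deps=(None,None) exec_start@4 write@5
I4 mul r1: issue@5 deps=(3,2) exec_start@6 write@9
I5 mul r1: issue@6 deps=(4,4) exec_start@9 write@11
I6 mul r4: issue@7 deps=(5,3) exec_start@11 write@13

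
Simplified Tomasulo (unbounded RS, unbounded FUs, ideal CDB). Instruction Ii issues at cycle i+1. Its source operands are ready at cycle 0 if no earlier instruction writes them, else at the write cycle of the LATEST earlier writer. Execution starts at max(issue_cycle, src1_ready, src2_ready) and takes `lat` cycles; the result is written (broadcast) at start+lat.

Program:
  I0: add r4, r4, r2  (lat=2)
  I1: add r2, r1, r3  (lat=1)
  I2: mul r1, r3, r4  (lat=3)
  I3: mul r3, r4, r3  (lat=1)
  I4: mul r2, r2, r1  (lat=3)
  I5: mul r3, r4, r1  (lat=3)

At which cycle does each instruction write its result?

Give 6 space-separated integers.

I0 add r4: issue@1 deps=(None,None) exec_start@1 write@3
I1 add r2: issue@2 deps=(None,None) exec_start@2 write@3
I2 mul r1: issue@3 deps=(None,0) exec_start@3 write@6
I3 mul r3: issue@4 deps=(0,None) exec_start@4 write@5
I4 mul r2: issue@5 deps=(1,2) exec_start@6 write@9
I5 mul r3: issue@6 deps=(0,2) exec_start@6 write@9

Answer: 3 3 6 5 9 9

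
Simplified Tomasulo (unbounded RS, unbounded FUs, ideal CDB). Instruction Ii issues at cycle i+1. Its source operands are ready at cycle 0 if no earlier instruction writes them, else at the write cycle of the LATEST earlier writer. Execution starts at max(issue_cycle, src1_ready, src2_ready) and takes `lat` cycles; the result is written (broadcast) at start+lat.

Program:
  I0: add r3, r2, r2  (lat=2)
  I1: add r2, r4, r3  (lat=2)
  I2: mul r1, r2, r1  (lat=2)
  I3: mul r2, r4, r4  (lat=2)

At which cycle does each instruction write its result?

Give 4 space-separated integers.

I0 add r3: issue@1 deps=(None,None) exec_start@1 write@3
I1 add r2: issue@2 deps=(None,0) exec_start@3 write@5
I2 mul r1: issue@3 deps=(1,None) exec_start@5 write@7
I3 mul r2: issue@4 deps=(None,None) exec_start@4 write@6

Answer: 3 5 7 6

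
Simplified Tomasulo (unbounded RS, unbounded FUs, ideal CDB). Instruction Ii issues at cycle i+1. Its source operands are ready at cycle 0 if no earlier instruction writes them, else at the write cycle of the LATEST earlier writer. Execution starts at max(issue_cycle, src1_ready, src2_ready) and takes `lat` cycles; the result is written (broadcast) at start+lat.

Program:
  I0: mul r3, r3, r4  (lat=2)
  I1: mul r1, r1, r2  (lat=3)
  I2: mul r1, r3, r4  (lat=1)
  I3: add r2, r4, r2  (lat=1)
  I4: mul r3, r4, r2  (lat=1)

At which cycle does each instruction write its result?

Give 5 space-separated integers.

I0 mul r3: issue@1 deps=(None,None) exec_start@1 write@3
I1 mul r1: issue@2 deps=(None,None) exec_start@2 write@5
I2 mul r1: issue@3 deps=(0,None) exec_start@3 write@4
I3 add r2: issue@4 deps=(None,None) exec_start@4 write@5
I4 mul r3: issue@5 deps=(None,3) exec_start@5 write@6

Answer: 3 5 4 5 6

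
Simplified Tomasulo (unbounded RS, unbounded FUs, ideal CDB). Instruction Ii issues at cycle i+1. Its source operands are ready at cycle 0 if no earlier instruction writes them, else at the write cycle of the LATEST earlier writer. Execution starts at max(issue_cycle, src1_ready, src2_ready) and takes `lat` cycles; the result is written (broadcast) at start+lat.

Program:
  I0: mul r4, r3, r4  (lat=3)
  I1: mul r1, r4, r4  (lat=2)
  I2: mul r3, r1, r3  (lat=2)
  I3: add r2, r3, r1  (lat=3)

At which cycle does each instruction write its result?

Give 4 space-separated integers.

Answer: 4 6 8 11

Derivation:
I0 mul r4: issue@1 deps=(None,None) exec_start@1 write@4
I1 mul r1: issue@2 deps=(0,0) exec_start@4 write@6
I2 mul r3: issue@3 deps=(1,None) exec_start@6 write@8
I3 add r2: issue@4 deps=(2,1) exec_start@8 write@11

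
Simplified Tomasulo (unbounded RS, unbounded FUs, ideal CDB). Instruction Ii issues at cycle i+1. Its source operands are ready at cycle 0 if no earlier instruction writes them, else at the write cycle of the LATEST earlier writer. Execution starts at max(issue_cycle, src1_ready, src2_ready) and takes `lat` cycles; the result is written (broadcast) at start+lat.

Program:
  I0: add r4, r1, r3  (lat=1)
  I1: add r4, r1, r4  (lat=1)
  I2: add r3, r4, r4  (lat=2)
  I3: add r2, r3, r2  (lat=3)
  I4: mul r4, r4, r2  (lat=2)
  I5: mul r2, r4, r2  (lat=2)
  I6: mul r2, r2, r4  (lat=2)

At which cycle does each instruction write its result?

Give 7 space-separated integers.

Answer: 2 3 5 8 10 12 14

Derivation:
I0 add r4: issue@1 deps=(None,None) exec_start@1 write@2
I1 add r4: issue@2 deps=(None,0) exec_start@2 write@3
I2 add r3: issue@3 deps=(1,1) exec_start@3 write@5
I3 add r2: issue@4 deps=(2,None) exec_start@5 write@8
I4 mul r4: issue@5 deps=(1,3) exec_start@8 write@10
I5 mul r2: issue@6 deps=(4,3) exec_start@10 write@12
I6 mul r2: issue@7 deps=(5,4) exec_start@12 write@14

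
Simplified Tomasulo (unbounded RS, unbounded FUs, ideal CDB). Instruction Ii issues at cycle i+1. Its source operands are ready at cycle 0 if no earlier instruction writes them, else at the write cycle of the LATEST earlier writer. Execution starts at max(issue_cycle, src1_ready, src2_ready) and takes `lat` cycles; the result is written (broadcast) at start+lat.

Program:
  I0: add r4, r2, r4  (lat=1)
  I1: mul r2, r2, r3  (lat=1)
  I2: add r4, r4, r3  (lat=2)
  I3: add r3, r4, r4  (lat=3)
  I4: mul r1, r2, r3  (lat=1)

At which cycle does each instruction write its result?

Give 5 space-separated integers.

I0 add r4: issue@1 deps=(None,None) exec_start@1 write@2
I1 mul r2: issue@2 deps=(None,None) exec_start@2 write@3
I2 add r4: issue@3 deps=(0,None) exec_start@3 write@5
I3 add r3: issue@4 deps=(2,2) exec_start@5 write@8
I4 mul r1: issue@5 deps=(1,3) exec_start@8 write@9

Answer: 2 3 5 8 9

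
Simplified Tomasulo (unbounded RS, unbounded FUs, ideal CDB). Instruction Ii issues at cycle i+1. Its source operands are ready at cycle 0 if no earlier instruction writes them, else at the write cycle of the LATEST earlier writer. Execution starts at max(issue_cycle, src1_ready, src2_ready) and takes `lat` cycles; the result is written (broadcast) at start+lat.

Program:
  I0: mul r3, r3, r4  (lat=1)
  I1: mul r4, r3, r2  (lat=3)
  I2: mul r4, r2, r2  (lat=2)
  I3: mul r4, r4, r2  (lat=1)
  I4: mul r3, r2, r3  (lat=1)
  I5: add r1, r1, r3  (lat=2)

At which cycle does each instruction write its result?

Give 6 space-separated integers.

Answer: 2 5 5 6 6 8

Derivation:
I0 mul r3: issue@1 deps=(None,None) exec_start@1 write@2
I1 mul r4: issue@2 deps=(0,None) exec_start@2 write@5
I2 mul r4: issue@3 deps=(None,None) exec_start@3 write@5
I3 mul r4: issue@4 deps=(2,None) exec_start@5 write@6
I4 mul r3: issue@5 deps=(None,0) exec_start@5 write@6
I5 add r1: issue@6 deps=(None,4) exec_start@6 write@8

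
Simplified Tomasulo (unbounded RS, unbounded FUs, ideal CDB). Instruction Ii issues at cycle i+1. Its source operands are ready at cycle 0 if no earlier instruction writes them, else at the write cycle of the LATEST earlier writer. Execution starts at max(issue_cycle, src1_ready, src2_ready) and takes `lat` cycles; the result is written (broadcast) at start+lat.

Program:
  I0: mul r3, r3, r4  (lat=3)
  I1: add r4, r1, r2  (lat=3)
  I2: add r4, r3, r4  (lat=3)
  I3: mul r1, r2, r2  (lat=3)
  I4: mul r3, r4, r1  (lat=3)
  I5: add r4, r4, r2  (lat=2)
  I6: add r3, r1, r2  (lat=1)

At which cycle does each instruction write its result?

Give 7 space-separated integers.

I0 mul r3: issue@1 deps=(None,None) exec_start@1 write@4
I1 add r4: issue@2 deps=(None,None) exec_start@2 write@5
I2 add r4: issue@3 deps=(0,1) exec_start@5 write@8
I3 mul r1: issue@4 deps=(None,None) exec_start@4 write@7
I4 mul r3: issue@5 deps=(2,3) exec_start@8 write@11
I5 add r4: issue@6 deps=(2,None) exec_start@8 write@10
I6 add r3: issue@7 deps=(3,None) exec_start@7 write@8

Answer: 4 5 8 7 11 10 8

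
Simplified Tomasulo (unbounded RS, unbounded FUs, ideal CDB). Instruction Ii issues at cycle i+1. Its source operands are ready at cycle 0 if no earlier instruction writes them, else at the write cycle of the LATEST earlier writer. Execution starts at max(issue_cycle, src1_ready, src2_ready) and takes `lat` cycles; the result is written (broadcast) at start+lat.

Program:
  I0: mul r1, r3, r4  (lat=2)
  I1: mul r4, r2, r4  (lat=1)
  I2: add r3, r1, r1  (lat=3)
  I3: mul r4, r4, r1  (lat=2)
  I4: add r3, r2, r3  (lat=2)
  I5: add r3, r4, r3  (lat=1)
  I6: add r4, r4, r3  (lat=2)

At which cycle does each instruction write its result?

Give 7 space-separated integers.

Answer: 3 3 6 6 8 9 11

Derivation:
I0 mul r1: issue@1 deps=(None,None) exec_start@1 write@3
I1 mul r4: issue@2 deps=(None,None) exec_start@2 write@3
I2 add r3: issue@3 deps=(0,0) exec_start@3 write@6
I3 mul r4: issue@4 deps=(1,0) exec_start@4 write@6
I4 add r3: issue@5 deps=(None,2) exec_start@6 write@8
I5 add r3: issue@6 deps=(3,4) exec_start@8 write@9
I6 add r4: issue@7 deps=(3,5) exec_start@9 write@11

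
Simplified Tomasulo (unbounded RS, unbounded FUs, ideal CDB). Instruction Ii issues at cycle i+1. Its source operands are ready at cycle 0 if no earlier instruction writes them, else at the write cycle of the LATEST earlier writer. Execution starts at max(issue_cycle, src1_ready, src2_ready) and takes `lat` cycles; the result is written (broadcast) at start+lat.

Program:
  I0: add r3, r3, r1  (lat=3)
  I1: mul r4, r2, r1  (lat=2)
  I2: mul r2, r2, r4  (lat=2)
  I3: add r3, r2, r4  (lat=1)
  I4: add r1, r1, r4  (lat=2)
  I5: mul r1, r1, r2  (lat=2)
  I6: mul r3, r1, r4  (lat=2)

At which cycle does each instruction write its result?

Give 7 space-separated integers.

I0 add r3: issue@1 deps=(None,None) exec_start@1 write@4
I1 mul r4: issue@2 deps=(None,None) exec_start@2 write@4
I2 mul r2: issue@3 deps=(None,1) exec_start@4 write@6
I3 add r3: issue@4 deps=(2,1) exec_start@6 write@7
I4 add r1: issue@5 deps=(None,1) exec_start@5 write@7
I5 mul r1: issue@6 deps=(4,2) exec_start@7 write@9
I6 mul r3: issue@7 deps=(5,1) exec_start@9 write@11

Answer: 4 4 6 7 7 9 11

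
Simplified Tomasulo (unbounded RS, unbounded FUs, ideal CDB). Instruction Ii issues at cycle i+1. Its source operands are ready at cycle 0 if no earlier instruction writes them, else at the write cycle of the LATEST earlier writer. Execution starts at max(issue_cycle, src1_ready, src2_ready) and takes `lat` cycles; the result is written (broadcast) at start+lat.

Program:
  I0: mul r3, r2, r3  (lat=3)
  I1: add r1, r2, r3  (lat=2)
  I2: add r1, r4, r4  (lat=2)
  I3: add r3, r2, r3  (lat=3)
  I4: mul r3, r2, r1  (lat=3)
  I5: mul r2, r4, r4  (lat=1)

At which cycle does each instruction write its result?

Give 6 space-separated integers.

Answer: 4 6 5 7 8 7

Derivation:
I0 mul r3: issue@1 deps=(None,None) exec_start@1 write@4
I1 add r1: issue@2 deps=(None,0) exec_start@4 write@6
I2 add r1: issue@3 deps=(None,None) exec_start@3 write@5
I3 add r3: issue@4 deps=(None,0) exec_start@4 write@7
I4 mul r3: issue@5 deps=(None,2) exec_start@5 write@8
I5 mul r2: issue@6 deps=(None,None) exec_start@6 write@7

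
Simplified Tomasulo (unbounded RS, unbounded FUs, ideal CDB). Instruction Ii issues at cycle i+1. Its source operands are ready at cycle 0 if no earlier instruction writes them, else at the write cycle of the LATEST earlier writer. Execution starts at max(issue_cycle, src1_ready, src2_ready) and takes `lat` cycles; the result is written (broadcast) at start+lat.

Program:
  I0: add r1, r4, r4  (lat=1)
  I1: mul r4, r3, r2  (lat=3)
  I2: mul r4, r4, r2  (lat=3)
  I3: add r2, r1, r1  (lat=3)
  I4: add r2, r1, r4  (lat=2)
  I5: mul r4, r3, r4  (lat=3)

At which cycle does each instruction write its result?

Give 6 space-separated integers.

I0 add r1: issue@1 deps=(None,None) exec_start@1 write@2
I1 mul r4: issue@2 deps=(None,None) exec_start@2 write@5
I2 mul r4: issue@3 deps=(1,None) exec_start@5 write@8
I3 add r2: issue@4 deps=(0,0) exec_start@4 write@7
I4 add r2: issue@5 deps=(0,2) exec_start@8 write@10
I5 mul r4: issue@6 deps=(None,2) exec_start@8 write@11

Answer: 2 5 8 7 10 11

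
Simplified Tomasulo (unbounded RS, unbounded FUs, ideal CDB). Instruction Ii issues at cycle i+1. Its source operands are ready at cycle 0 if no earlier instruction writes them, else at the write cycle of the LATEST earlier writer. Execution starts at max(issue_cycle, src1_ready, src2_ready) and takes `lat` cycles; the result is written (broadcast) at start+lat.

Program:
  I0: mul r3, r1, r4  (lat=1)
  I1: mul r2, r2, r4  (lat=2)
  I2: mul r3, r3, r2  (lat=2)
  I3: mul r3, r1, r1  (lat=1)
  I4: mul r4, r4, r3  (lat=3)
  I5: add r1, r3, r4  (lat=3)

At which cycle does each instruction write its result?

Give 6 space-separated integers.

I0 mul r3: issue@1 deps=(None,None) exec_start@1 write@2
I1 mul r2: issue@2 deps=(None,None) exec_start@2 write@4
I2 mul r3: issue@3 deps=(0,1) exec_start@4 write@6
I3 mul r3: issue@4 deps=(None,None) exec_start@4 write@5
I4 mul r4: issue@5 deps=(None,3) exec_start@5 write@8
I5 add r1: issue@6 deps=(3,4) exec_start@8 write@11

Answer: 2 4 6 5 8 11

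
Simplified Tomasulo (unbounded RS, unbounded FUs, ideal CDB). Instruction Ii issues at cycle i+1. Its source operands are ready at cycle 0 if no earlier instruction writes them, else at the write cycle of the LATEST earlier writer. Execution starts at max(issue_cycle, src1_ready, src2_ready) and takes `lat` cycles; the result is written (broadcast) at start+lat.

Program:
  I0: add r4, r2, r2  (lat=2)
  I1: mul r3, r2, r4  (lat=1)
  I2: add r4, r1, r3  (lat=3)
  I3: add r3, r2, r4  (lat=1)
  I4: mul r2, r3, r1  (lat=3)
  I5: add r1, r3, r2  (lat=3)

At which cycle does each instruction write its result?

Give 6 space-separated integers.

I0 add r4: issue@1 deps=(None,None) exec_start@1 write@3
I1 mul r3: issue@2 deps=(None,0) exec_start@3 write@4
I2 add r4: issue@3 deps=(None,1) exec_start@4 write@7
I3 add r3: issue@4 deps=(None,2) exec_start@7 write@8
I4 mul r2: issue@5 deps=(3,None) exec_start@8 write@11
I5 add r1: issue@6 deps=(3,4) exec_start@11 write@14

Answer: 3 4 7 8 11 14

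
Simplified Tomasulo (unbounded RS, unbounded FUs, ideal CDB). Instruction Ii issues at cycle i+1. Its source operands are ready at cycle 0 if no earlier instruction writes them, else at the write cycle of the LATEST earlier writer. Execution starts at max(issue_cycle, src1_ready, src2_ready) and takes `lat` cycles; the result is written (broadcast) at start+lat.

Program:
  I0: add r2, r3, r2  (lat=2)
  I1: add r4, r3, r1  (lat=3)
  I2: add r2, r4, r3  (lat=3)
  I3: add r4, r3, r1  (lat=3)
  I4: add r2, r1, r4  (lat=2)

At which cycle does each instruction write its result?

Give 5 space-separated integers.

I0 add r2: issue@1 deps=(None,None) exec_start@1 write@3
I1 add r4: issue@2 deps=(None,None) exec_start@2 write@5
I2 add r2: issue@3 deps=(1,None) exec_start@5 write@8
I3 add r4: issue@4 deps=(None,None) exec_start@4 write@7
I4 add r2: issue@5 deps=(None,3) exec_start@7 write@9

Answer: 3 5 8 7 9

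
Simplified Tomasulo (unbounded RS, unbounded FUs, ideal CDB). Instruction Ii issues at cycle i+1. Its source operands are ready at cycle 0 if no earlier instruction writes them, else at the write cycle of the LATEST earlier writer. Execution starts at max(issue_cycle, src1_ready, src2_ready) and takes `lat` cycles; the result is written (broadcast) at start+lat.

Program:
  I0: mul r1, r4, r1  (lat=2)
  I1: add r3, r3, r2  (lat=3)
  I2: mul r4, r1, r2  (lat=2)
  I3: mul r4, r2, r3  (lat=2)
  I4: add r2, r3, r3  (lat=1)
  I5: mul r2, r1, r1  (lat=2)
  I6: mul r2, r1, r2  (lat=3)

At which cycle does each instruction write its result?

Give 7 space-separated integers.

I0 mul r1: issue@1 deps=(None,None) exec_start@1 write@3
I1 add r3: issue@2 deps=(None,None) exec_start@2 write@5
I2 mul r4: issue@3 deps=(0,None) exec_start@3 write@5
I3 mul r4: issue@4 deps=(None,1) exec_start@5 write@7
I4 add r2: issue@5 deps=(1,1) exec_start@5 write@6
I5 mul r2: issue@6 deps=(0,0) exec_start@6 write@8
I6 mul r2: issue@7 deps=(0,5) exec_start@8 write@11

Answer: 3 5 5 7 6 8 11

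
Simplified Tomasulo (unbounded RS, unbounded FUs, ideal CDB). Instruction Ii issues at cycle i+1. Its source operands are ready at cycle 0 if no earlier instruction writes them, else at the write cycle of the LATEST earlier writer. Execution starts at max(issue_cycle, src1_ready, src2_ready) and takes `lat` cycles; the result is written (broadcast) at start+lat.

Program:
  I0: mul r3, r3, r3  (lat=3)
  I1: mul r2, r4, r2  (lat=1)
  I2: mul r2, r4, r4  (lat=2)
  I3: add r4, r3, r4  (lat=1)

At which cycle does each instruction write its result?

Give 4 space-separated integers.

I0 mul r3: issue@1 deps=(None,None) exec_start@1 write@4
I1 mul r2: issue@2 deps=(None,None) exec_start@2 write@3
I2 mul r2: issue@3 deps=(None,None) exec_start@3 write@5
I3 add r4: issue@4 deps=(0,None) exec_start@4 write@5

Answer: 4 3 5 5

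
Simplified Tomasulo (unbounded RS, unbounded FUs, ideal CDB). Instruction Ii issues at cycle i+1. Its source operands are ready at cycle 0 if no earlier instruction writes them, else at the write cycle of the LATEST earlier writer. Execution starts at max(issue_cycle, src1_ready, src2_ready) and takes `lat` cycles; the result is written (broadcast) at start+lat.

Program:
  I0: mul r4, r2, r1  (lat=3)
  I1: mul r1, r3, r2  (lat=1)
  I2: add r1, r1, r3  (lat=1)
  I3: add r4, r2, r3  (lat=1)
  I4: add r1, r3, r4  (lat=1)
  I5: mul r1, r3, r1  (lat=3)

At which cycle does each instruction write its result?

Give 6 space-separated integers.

Answer: 4 3 4 5 6 9

Derivation:
I0 mul r4: issue@1 deps=(None,None) exec_start@1 write@4
I1 mul r1: issue@2 deps=(None,None) exec_start@2 write@3
I2 add r1: issue@3 deps=(1,None) exec_start@3 write@4
I3 add r4: issue@4 deps=(None,None) exec_start@4 write@5
I4 add r1: issue@5 deps=(None,3) exec_start@5 write@6
I5 mul r1: issue@6 deps=(None,4) exec_start@6 write@9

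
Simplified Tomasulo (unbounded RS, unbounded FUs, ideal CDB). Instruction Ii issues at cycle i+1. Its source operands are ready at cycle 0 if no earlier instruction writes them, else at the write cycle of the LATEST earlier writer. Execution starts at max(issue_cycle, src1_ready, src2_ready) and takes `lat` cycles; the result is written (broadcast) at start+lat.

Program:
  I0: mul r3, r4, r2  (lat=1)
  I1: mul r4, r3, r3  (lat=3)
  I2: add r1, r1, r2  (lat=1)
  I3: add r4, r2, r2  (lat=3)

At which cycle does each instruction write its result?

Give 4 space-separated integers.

Answer: 2 5 4 7

Derivation:
I0 mul r3: issue@1 deps=(None,None) exec_start@1 write@2
I1 mul r4: issue@2 deps=(0,0) exec_start@2 write@5
I2 add r1: issue@3 deps=(None,None) exec_start@3 write@4
I3 add r4: issue@4 deps=(None,None) exec_start@4 write@7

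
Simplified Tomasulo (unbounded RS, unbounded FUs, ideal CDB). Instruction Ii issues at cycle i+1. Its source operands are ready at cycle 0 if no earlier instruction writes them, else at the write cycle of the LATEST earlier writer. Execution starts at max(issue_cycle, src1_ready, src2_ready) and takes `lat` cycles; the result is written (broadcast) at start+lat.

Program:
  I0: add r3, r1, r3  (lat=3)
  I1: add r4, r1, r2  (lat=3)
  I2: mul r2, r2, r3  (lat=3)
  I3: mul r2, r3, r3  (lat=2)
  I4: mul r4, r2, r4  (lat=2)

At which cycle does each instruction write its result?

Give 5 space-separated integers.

I0 add r3: issue@1 deps=(None,None) exec_start@1 write@4
I1 add r4: issue@2 deps=(None,None) exec_start@2 write@5
I2 mul r2: issue@3 deps=(None,0) exec_start@4 write@7
I3 mul r2: issue@4 deps=(0,0) exec_start@4 write@6
I4 mul r4: issue@5 deps=(3,1) exec_start@6 write@8

Answer: 4 5 7 6 8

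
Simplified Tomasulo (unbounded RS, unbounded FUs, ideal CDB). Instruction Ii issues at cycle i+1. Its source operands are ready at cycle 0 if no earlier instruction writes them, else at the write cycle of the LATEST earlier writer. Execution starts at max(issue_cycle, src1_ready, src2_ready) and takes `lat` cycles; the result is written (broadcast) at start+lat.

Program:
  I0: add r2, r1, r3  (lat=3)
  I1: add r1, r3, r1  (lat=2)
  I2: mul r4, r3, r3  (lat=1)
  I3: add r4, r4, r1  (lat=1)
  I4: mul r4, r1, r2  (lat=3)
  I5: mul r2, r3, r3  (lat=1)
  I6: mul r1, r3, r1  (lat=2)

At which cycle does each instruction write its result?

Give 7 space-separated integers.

Answer: 4 4 4 5 8 7 9

Derivation:
I0 add r2: issue@1 deps=(None,None) exec_start@1 write@4
I1 add r1: issue@2 deps=(None,None) exec_start@2 write@4
I2 mul r4: issue@3 deps=(None,None) exec_start@3 write@4
I3 add r4: issue@4 deps=(2,1) exec_start@4 write@5
I4 mul r4: issue@5 deps=(1,0) exec_start@5 write@8
I5 mul r2: issue@6 deps=(None,None) exec_start@6 write@7
I6 mul r1: issue@7 deps=(None,1) exec_start@7 write@9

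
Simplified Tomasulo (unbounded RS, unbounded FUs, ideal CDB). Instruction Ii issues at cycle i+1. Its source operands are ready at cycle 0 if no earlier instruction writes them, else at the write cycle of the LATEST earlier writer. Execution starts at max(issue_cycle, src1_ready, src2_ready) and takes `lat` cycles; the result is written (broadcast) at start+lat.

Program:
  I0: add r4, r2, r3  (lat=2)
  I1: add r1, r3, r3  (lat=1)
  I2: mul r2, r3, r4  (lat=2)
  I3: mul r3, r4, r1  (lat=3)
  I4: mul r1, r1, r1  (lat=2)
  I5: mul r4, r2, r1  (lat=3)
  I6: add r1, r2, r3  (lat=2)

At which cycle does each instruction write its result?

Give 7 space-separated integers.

I0 add r4: issue@1 deps=(None,None) exec_start@1 write@3
I1 add r1: issue@2 deps=(None,None) exec_start@2 write@3
I2 mul r2: issue@3 deps=(None,0) exec_start@3 write@5
I3 mul r3: issue@4 deps=(0,1) exec_start@4 write@7
I4 mul r1: issue@5 deps=(1,1) exec_start@5 write@7
I5 mul r4: issue@6 deps=(2,4) exec_start@7 write@10
I6 add r1: issue@7 deps=(2,3) exec_start@7 write@9

Answer: 3 3 5 7 7 10 9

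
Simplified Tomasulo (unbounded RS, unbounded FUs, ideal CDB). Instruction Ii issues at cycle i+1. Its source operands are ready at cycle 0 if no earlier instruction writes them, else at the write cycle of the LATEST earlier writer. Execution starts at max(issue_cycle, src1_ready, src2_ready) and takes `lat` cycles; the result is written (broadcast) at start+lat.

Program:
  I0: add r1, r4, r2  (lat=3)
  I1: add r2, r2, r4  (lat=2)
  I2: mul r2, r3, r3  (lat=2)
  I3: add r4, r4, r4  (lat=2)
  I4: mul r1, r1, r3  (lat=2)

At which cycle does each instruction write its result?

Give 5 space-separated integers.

I0 add r1: issue@1 deps=(None,None) exec_start@1 write@4
I1 add r2: issue@2 deps=(None,None) exec_start@2 write@4
I2 mul r2: issue@3 deps=(None,None) exec_start@3 write@5
I3 add r4: issue@4 deps=(None,None) exec_start@4 write@6
I4 mul r1: issue@5 deps=(0,None) exec_start@5 write@7

Answer: 4 4 5 6 7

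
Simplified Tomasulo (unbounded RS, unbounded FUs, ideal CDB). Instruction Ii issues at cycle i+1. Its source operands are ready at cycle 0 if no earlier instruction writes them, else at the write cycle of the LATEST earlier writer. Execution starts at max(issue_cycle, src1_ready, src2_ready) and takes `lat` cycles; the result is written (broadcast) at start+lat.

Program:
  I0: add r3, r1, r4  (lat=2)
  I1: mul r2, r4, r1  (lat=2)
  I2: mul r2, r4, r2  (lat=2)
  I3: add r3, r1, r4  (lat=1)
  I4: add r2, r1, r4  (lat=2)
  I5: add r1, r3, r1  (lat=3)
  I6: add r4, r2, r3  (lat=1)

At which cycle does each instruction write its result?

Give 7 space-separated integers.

Answer: 3 4 6 5 7 9 8

Derivation:
I0 add r3: issue@1 deps=(None,None) exec_start@1 write@3
I1 mul r2: issue@2 deps=(None,None) exec_start@2 write@4
I2 mul r2: issue@3 deps=(None,1) exec_start@4 write@6
I3 add r3: issue@4 deps=(None,None) exec_start@4 write@5
I4 add r2: issue@5 deps=(None,None) exec_start@5 write@7
I5 add r1: issue@6 deps=(3,None) exec_start@6 write@9
I6 add r4: issue@7 deps=(4,3) exec_start@7 write@8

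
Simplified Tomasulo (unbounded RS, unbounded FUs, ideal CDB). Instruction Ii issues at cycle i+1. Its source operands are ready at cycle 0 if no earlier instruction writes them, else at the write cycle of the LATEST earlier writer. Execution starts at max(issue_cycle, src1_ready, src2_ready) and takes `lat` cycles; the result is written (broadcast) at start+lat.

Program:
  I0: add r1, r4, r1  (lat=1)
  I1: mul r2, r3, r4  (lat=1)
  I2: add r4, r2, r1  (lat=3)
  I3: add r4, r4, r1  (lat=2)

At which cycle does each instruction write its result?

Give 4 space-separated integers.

I0 add r1: issue@1 deps=(None,None) exec_start@1 write@2
I1 mul r2: issue@2 deps=(None,None) exec_start@2 write@3
I2 add r4: issue@3 deps=(1,0) exec_start@3 write@6
I3 add r4: issue@4 deps=(2,0) exec_start@6 write@8

Answer: 2 3 6 8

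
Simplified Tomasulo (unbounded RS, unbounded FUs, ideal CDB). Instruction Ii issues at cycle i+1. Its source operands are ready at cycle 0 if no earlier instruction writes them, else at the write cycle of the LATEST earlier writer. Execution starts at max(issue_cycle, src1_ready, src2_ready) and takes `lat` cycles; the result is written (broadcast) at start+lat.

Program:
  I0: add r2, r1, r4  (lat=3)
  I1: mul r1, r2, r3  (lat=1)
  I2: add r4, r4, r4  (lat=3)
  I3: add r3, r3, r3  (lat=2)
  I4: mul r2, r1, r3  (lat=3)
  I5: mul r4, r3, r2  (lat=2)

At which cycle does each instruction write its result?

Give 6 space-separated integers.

I0 add r2: issue@1 deps=(None,None) exec_start@1 write@4
I1 mul r1: issue@2 deps=(0,None) exec_start@4 write@5
I2 add r4: issue@3 deps=(None,None) exec_start@3 write@6
I3 add r3: issue@4 deps=(None,None) exec_start@4 write@6
I4 mul r2: issue@5 deps=(1,3) exec_start@6 write@9
I5 mul r4: issue@6 deps=(3,4) exec_start@9 write@11

Answer: 4 5 6 6 9 11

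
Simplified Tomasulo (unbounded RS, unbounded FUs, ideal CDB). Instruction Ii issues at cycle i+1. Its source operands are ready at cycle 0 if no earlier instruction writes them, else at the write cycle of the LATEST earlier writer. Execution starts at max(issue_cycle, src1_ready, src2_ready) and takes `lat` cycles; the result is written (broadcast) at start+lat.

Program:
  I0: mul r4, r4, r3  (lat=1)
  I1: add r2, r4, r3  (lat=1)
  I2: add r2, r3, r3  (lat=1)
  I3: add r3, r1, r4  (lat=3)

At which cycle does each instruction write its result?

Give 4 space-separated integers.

Answer: 2 3 4 7

Derivation:
I0 mul r4: issue@1 deps=(None,None) exec_start@1 write@2
I1 add r2: issue@2 deps=(0,None) exec_start@2 write@3
I2 add r2: issue@3 deps=(None,None) exec_start@3 write@4
I3 add r3: issue@4 deps=(None,0) exec_start@4 write@7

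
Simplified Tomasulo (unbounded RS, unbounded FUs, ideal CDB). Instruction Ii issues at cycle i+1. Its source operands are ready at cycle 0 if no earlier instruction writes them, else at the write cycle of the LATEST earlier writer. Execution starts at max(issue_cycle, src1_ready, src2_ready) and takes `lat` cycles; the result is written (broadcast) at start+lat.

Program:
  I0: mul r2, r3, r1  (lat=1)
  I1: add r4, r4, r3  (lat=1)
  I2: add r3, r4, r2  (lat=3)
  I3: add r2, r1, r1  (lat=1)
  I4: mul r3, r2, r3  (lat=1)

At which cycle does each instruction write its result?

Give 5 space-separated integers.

Answer: 2 3 6 5 7

Derivation:
I0 mul r2: issue@1 deps=(None,None) exec_start@1 write@2
I1 add r4: issue@2 deps=(None,None) exec_start@2 write@3
I2 add r3: issue@3 deps=(1,0) exec_start@3 write@6
I3 add r2: issue@4 deps=(None,None) exec_start@4 write@5
I4 mul r3: issue@5 deps=(3,2) exec_start@6 write@7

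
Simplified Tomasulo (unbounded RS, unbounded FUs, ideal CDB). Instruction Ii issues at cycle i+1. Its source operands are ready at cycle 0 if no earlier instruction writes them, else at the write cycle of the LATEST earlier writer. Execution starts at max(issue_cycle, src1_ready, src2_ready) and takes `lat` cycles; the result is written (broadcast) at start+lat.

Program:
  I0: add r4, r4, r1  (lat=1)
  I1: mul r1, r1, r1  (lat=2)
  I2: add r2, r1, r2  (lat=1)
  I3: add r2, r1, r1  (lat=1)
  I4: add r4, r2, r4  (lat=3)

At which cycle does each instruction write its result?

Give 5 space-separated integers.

Answer: 2 4 5 5 8

Derivation:
I0 add r4: issue@1 deps=(None,None) exec_start@1 write@2
I1 mul r1: issue@2 deps=(None,None) exec_start@2 write@4
I2 add r2: issue@3 deps=(1,None) exec_start@4 write@5
I3 add r2: issue@4 deps=(1,1) exec_start@4 write@5
I4 add r4: issue@5 deps=(3,0) exec_start@5 write@8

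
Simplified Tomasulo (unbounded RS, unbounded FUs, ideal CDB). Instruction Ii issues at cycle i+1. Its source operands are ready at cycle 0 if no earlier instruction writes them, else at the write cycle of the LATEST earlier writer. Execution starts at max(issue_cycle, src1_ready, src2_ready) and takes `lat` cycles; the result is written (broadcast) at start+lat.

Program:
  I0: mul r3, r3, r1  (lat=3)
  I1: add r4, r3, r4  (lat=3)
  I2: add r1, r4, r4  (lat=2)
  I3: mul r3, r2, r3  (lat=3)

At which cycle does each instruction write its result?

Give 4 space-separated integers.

Answer: 4 7 9 7

Derivation:
I0 mul r3: issue@1 deps=(None,None) exec_start@1 write@4
I1 add r4: issue@2 deps=(0,None) exec_start@4 write@7
I2 add r1: issue@3 deps=(1,1) exec_start@7 write@9
I3 mul r3: issue@4 deps=(None,0) exec_start@4 write@7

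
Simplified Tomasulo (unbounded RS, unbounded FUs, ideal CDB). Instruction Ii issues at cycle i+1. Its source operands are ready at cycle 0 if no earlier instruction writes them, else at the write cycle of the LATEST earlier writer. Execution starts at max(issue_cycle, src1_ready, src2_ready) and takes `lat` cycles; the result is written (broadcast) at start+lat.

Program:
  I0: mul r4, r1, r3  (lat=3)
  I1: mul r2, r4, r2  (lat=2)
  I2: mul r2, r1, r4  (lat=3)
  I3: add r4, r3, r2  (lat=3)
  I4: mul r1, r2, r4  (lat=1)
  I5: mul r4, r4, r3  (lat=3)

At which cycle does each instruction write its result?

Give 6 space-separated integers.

I0 mul r4: issue@1 deps=(None,None) exec_start@1 write@4
I1 mul r2: issue@2 deps=(0,None) exec_start@4 write@6
I2 mul r2: issue@3 deps=(None,0) exec_start@4 write@7
I3 add r4: issue@4 deps=(None,2) exec_start@7 write@10
I4 mul r1: issue@5 deps=(2,3) exec_start@10 write@11
I5 mul r4: issue@6 deps=(3,None) exec_start@10 write@13

Answer: 4 6 7 10 11 13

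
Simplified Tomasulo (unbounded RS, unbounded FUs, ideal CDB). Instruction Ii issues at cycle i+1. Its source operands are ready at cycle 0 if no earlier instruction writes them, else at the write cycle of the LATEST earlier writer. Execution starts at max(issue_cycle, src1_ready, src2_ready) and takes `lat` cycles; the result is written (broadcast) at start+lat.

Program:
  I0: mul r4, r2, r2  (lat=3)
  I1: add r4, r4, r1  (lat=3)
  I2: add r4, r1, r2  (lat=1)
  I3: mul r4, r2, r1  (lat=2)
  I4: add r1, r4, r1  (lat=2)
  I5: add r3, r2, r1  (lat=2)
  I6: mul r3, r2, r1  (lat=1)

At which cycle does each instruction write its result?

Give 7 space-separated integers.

I0 mul r4: issue@1 deps=(None,None) exec_start@1 write@4
I1 add r4: issue@2 deps=(0,None) exec_start@4 write@7
I2 add r4: issue@3 deps=(None,None) exec_start@3 write@4
I3 mul r4: issue@4 deps=(None,None) exec_start@4 write@6
I4 add r1: issue@5 deps=(3,None) exec_start@6 write@8
I5 add r3: issue@6 deps=(None,4) exec_start@8 write@10
I6 mul r3: issue@7 deps=(None,4) exec_start@8 write@9

Answer: 4 7 4 6 8 10 9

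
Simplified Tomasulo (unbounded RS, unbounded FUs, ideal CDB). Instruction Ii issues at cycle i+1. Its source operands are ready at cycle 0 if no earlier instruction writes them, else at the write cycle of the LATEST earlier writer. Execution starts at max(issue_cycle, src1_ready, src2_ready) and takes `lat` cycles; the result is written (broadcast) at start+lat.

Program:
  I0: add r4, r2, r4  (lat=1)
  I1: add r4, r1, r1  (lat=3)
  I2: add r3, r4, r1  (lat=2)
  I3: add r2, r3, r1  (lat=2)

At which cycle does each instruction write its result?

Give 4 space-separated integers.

Answer: 2 5 7 9

Derivation:
I0 add r4: issue@1 deps=(None,None) exec_start@1 write@2
I1 add r4: issue@2 deps=(None,None) exec_start@2 write@5
I2 add r3: issue@3 deps=(1,None) exec_start@5 write@7
I3 add r2: issue@4 deps=(2,None) exec_start@7 write@9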